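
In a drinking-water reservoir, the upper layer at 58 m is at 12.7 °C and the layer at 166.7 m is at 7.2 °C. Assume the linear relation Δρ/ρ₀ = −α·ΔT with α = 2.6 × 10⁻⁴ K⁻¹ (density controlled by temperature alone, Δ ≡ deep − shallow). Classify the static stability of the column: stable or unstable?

stable

ΔT = 7.2 − 12.7 = -5.5 K, so Δρ/ρ₀ = −αΔT = 1.43 × 10⁻³.
Δρ/ρ₀ > 0, so Δρ > 0: deeper water is denser → statically stable.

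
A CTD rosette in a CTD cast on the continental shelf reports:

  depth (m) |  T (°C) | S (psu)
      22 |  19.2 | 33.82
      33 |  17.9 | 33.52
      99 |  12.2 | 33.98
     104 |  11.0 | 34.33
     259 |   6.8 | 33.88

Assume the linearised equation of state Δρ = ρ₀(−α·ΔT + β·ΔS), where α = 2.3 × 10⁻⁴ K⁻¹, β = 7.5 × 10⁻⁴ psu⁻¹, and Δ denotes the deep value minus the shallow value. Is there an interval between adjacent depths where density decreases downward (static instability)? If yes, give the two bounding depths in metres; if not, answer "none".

Evaluate Δρ/ρ₀ = −αΔT + βΔS across each adjacent pair:
  22–33 m: −αΔT+βΔS = −(2.3 × 10⁻⁴)(-1.3)+(7.5 × 10⁻⁴)(-0.30) = 7.4 × 10⁻⁵ → stable
  33–99 m: −αΔT+βΔS = −(2.3 × 10⁻⁴)(-5.7)+(7.5 × 10⁻⁴)(+0.46) = 1.7 × 10⁻³ → stable
  99–104 m: −αΔT+βΔS = −(2.3 × 10⁻⁴)(-1.2)+(7.5 × 10⁻⁴)(+0.35) = 5.4 × 10⁻⁴ → stable
  104–259 m: −αΔT+βΔS = −(2.3 × 10⁻⁴)(-4.2)+(7.5 × 10⁻⁴)(-0.45) = 6.3 × 10⁻⁴ → stable
Every interval has Δρ > 0: the column is stably stratified throughout.

none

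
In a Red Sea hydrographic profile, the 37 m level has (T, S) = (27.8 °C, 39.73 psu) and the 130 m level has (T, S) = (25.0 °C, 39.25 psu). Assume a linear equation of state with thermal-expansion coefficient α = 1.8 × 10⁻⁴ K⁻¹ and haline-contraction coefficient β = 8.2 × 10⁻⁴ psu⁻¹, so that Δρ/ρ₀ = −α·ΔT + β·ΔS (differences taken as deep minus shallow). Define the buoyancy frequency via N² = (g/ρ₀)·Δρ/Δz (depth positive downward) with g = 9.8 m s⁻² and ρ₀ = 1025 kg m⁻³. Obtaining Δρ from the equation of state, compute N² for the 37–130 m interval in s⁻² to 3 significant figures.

ΔT = -2.8 K, ΔS = -0.48 psu (deep − shallow).
Δρ/ρ₀ = −αΔT + βΔS = 5.04 × 10⁻⁴ − 3.936 × 10⁻⁴ = 1.104 × 10⁻⁴, so Δρ ≈ 0.1132 kg m⁻³.
N² = (g/ρ₀)·Δρ/Δz = g·(Δρ/ρ₀)/Δz = 9.8 × 1.104 × 10⁻⁴ / 93 = 1.1634 × 10⁻⁵ s⁻² ≈ 1.16 × 10⁻⁵ s⁻².

1.16 × 10⁻⁵ s⁻²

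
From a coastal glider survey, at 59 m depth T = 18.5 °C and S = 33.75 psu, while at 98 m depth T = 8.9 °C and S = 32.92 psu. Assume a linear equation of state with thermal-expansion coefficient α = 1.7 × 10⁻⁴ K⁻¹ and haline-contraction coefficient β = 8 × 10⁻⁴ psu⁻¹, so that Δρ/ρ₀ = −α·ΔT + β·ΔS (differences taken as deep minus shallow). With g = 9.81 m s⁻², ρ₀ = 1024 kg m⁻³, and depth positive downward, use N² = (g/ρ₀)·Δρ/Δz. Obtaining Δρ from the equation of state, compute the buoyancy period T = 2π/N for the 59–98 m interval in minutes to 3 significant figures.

ΔT = -9.6 K, ΔS = -0.83 psu (deep − shallow).
Δρ/ρ₀ = −αΔT + βΔS = 1.632 × 10⁻³ − 6.64 × 10⁻⁴ = 9.68 × 10⁻⁴, so Δρ ≈ 0.9912 kg m⁻³.
N² = (g/ρ₀)·Δρ/Δz = g·(Δρ/ρ₀)/Δz = 9.81 × 9.68 × 10⁻⁴ / 39 = 2.4349 × 10⁻⁴ s⁻².
N = √(2.4349 × 10⁻⁴) = 0.015604 rad s⁻¹ → T = 2π/N = 402.67 s = 6.7112 min ≈ 6.71 min.

6.71 min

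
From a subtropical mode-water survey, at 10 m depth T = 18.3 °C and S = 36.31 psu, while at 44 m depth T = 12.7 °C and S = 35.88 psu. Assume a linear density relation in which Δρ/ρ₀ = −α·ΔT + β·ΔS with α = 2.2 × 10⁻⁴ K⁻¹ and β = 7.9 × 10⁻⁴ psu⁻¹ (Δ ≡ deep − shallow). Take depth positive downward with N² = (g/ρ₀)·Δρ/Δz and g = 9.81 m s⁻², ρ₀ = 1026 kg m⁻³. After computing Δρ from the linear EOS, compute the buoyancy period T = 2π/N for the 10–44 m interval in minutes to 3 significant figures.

6.53 min

ΔT = -5.6 K, ΔS = -0.43 psu (deep − shallow).
Δρ/ρ₀ = −αΔT + βΔS = 1.232 × 10⁻³ − 3.397 × 10⁻⁴ = 8.923 × 10⁻⁴, so Δρ ≈ 0.9155 kg m⁻³.
N² = (g/ρ₀)·Δρ/Δz = g·(Δρ/ρ₀)/Δz = 9.81 × 8.923 × 10⁻⁴ / 34 = 2.5745 × 10⁻⁴ s⁻².
N = √(2.5745 × 10⁻⁴) = 0.016045 rad s⁻¹ → T = 2π/N = 391.60 s = 6.5267 min ≈ 6.53 min.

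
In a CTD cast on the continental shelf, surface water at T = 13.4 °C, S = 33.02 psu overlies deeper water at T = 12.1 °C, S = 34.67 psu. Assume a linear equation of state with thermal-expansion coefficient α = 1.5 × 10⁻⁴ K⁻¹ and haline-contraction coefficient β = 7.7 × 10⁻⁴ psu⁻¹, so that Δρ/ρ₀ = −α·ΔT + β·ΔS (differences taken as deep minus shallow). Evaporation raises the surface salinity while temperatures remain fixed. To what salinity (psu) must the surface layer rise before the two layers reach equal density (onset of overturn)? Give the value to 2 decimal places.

34.92 psu

Neutral buoyancy requires −α(T_deep − T_surf) + β(S_deep − S_surf′) = 0.
S_surf′ = S_deep − (α/β)·ΔT = 34.67 − (1.5 × 10⁻⁴/7.7 × 10⁻⁴)·(-1.3) = 34.9232 psu.
Increase required: 34.9232 − 33.02 = 1.9032 psu.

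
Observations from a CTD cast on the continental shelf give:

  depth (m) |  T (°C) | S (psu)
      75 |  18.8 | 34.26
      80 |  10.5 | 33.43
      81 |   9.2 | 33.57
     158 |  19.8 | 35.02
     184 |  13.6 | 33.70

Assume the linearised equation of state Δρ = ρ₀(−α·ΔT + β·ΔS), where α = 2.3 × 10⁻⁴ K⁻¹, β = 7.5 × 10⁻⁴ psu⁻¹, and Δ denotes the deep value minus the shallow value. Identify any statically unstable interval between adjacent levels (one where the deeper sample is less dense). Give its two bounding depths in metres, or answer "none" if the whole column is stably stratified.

81–158 m

Evaluate Δρ/ρ₀ = −αΔT + βΔS across each adjacent pair:
  75–80 m: −αΔT+βΔS = −(2.3 × 10⁻⁴)(-8.3)+(7.5 × 10⁻⁴)(-0.83) = 1.3 × 10⁻³ → stable
  80–81 m: −αΔT+βΔS = −(2.3 × 10⁻⁴)(-1.3)+(7.5 × 10⁻⁴)(+0.14) = 4.0 × 10⁻⁴ → stable
  81–158 m: −αΔT+βΔS = −(2.3 × 10⁻⁴)(+10.6)+(7.5 × 10⁻⁴)(+1.45) = -1.4 × 10⁻³ → UNSTABLE
  158–184 m: −αΔT+βΔS = −(2.3 × 10⁻⁴)(-6.2)+(7.5 × 10⁻⁴)(-1.32) = 4.4 × 10⁻⁴ → stable
The 81–158 m interval has Δρ < 0: lighter water underlies denser water.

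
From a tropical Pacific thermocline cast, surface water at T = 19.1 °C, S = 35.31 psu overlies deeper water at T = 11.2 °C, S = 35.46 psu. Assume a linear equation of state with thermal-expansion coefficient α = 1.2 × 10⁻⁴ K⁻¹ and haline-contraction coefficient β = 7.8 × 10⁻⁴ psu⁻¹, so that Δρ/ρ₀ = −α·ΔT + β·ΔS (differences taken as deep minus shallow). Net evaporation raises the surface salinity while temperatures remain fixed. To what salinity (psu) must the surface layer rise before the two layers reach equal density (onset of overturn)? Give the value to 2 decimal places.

36.68 psu

Neutral buoyancy requires −α(T_deep − T_surf) + β(S_deep − S_surf′) = 0.
S_surf′ = S_deep − (α/β)·ΔT = 35.46 − (1.2 × 10⁻⁴/7.8 × 10⁻⁴)·(-7.9) = 36.6754 psu.
Increase required: 36.6754 − 35.31 = 1.3654 psu.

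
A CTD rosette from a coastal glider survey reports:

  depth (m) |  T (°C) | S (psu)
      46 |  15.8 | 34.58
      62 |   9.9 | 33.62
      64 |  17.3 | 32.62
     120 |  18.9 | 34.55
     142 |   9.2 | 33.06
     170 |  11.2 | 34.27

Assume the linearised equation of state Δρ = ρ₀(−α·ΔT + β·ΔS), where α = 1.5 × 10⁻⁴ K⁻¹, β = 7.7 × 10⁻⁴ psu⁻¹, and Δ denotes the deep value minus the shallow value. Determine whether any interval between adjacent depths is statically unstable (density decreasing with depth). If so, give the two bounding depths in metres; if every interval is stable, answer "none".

62–64 m

Evaluate Δρ/ρ₀ = −αΔT + βΔS across each adjacent pair:
  46–62 m: −αΔT+βΔS = −(1.5 × 10⁻⁴)(-5.9)+(7.7 × 10⁻⁴)(-0.96) = 1.5 × 10⁻⁴ → stable
  62–64 m: −αΔT+βΔS = −(1.5 × 10⁻⁴)(+7.4)+(7.7 × 10⁻⁴)(-1.00) = -1.9 × 10⁻³ → UNSTABLE
  64–120 m: −αΔT+βΔS = −(1.5 × 10⁻⁴)(+1.6)+(7.7 × 10⁻⁴)(+1.93) = 1.2 × 10⁻³ → stable
  120–142 m: −αΔT+βΔS = −(1.5 × 10⁻⁴)(-9.7)+(7.7 × 10⁻⁴)(-1.49) = 3.1 × 10⁻⁴ → stable
  142–170 m: −αΔT+βΔS = −(1.5 × 10⁻⁴)(+2.0)+(7.7 × 10⁻⁴)(+1.21) = 6.3 × 10⁻⁴ → stable
The 62–64 m interval has Δρ < 0: lighter water underlies denser water.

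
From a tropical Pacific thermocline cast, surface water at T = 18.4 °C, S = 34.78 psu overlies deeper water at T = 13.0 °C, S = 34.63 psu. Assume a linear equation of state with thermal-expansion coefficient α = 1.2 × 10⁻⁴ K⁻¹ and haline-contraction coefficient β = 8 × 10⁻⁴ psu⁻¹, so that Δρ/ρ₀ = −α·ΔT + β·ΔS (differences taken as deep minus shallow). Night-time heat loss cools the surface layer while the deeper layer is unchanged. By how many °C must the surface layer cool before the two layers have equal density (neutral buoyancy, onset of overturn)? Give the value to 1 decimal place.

4.4 °C

Neutral buoyancy requires Δρ = 0, i.e. −α(T_deep − T_surf′) + β(S_deep − S_surf) = 0.
T_surf′ = T_deep − (β/α)·ΔS = 13.0 − (8 × 10⁻⁴/1.2 × 10⁻⁴)·(-0.15) = 14.000 °C.
Cooling required: 18.4 − (14.000) = 4.400 °C.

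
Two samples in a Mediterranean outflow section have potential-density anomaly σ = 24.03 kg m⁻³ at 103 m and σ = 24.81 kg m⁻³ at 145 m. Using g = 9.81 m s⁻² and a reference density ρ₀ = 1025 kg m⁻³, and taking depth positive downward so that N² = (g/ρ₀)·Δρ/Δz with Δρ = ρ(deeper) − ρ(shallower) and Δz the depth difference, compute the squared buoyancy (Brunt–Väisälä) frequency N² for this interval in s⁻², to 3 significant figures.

Δρ = 1024.81 − 1024.03 = 0.78 kg m⁻³ over Δz = 145 − 103 = 42 m.
N² = (9.81/1025) × (0.78/42) = 1.7774 × 10⁻⁴ s⁻² ≈ 1.78 × 10⁻⁴ s⁻².

1.78 × 10⁻⁴ s⁻²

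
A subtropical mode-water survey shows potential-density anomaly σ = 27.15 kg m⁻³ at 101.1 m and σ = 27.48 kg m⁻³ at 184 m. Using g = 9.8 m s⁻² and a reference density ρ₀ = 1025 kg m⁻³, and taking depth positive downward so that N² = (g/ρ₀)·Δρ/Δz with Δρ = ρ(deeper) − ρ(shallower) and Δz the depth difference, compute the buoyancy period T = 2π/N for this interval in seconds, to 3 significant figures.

Δρ = 1027.48 − 1027.15 = 0.33 kg m⁻³ over Δz = 184 − 101.1 = 82.9 m.
N² = (9.8/1025) × (0.33/82.9) = 3.8059 × 10⁻⁵ s⁻².
N = √(3.8059 × 10⁻⁵) = 6.1692 × 10⁻³ rad s⁻¹, so T = 2π/N = 1.0185 × 10³ s ≈ 1.02 × 10³ s.

1.02 × 10³ s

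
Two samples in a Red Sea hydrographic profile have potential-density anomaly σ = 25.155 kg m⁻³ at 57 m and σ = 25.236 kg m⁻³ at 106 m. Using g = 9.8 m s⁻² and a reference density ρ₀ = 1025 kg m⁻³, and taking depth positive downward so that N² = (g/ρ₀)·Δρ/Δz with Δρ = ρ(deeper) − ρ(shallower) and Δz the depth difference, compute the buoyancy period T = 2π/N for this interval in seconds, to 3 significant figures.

Δρ = 1025.236 − 1025.155 = 0.081 kg m⁻³ over Δz = 106 − 57 = 49 m.
N² = (9.8/1025) × (0.081/49) = 1.5805 × 10⁻⁵ s⁻².
N = √(1.5805 × 10⁻⁵) = 3.9756 × 10⁻³ rad s⁻¹, so T = 2π/N = 1.5804 × 10³ s ≈ 1.58 × 10³ s.

1.58 × 10³ s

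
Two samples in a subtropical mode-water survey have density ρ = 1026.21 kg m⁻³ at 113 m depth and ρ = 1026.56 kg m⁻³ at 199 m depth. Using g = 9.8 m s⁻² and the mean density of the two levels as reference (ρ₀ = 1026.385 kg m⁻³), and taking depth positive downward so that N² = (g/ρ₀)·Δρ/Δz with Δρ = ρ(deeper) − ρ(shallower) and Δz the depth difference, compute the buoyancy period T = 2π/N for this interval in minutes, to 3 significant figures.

16.8 min

Δρ = 1026.56 − 1026.21 = 0.35 kg m⁻³ over Δz = 199 − 113 = 86 m.
N² = (9.8/1026.385) × (0.35/86) = 3.8858 × 10⁻⁵ s⁻².
N = √(3.8858 × 10⁻⁵) = 6.2336 × 10⁻³ rad s⁻¹, so T = 2π/N = 1.0080 × 10³ s = 16.800 min ≈ 16.8 min.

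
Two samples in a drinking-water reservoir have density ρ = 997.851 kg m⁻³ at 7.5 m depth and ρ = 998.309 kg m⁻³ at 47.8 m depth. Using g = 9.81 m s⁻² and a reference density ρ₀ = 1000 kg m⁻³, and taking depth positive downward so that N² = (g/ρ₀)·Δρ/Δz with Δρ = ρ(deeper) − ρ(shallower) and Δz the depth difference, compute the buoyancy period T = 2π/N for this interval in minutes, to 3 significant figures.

9.92 min

Δρ = 998.309 − 997.851 = 0.458 kg m⁻³ over Δz = 47.8 − 7.5 = 40.3 m.
N² = (9.81/1000) × (0.458/40.3) = 1.1149 × 10⁻⁴ s⁻².
N = √(1.1149 × 10⁻⁴) = 0.010559 rad s⁻¹, so T = 2π/N = 595.05 s = 9.9175 min ≈ 9.92 min.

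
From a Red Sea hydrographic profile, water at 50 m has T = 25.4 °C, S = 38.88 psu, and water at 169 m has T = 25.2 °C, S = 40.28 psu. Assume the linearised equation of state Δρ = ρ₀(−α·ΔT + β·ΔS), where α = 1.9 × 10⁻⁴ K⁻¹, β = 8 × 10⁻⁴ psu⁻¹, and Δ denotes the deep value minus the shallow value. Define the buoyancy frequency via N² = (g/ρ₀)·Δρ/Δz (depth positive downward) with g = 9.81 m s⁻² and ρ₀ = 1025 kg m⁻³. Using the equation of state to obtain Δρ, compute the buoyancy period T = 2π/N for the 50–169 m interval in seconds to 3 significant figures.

643 s

ΔT = -0.2 K, ΔS = +1.40 psu (deep − shallow).
Δρ/ρ₀ = −αΔT + βΔS = 3.80 × 10⁻⁵ + 1.12 × 10⁻³ = 1.158 × 10⁻³, so Δρ ≈ 1.187 kg m⁻³.
N² = (g/ρ₀)·Δρ/Δz = g·(Δρ/ρ₀)/Δz = 9.81 × 1.158 × 10⁻³ / 119 = 9.5462 × 10⁻⁵ s⁻².
N = √(9.5462 × 10⁻⁵) = 9.7705 × 10⁻³ rad s⁻¹ → T = 2π/N = 643.08 s ≈ 643 s.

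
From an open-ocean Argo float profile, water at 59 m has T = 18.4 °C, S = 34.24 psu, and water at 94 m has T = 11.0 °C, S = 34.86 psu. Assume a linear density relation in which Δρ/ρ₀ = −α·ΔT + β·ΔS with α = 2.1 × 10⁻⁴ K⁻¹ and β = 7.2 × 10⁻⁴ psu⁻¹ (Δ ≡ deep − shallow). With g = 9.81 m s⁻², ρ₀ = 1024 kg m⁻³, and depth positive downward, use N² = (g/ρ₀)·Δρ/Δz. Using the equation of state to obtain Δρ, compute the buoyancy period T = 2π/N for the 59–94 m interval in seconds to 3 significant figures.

265 s

ΔT = -7.4 K, ΔS = +0.62 psu (deep − shallow).
Δρ/ρ₀ = −αΔT + βΔS = 1.554 × 10⁻³ + 4.464 × 10⁻⁴ = 2.0004 × 10⁻³, so Δρ ≈ 2.048 kg m⁻³.
N² = (g/ρ₀)·Δρ/Δz = g·(Δρ/ρ₀)/Δz = 9.81 × 2.0004 × 10⁻³ / 35 = 5.6068 × 10⁻⁴ s⁻².
N = √(5.6068 × 10⁻⁴) = 0.023679 rad s⁻¹ → T = 2π/N = 265.35 s ≈ 265 s.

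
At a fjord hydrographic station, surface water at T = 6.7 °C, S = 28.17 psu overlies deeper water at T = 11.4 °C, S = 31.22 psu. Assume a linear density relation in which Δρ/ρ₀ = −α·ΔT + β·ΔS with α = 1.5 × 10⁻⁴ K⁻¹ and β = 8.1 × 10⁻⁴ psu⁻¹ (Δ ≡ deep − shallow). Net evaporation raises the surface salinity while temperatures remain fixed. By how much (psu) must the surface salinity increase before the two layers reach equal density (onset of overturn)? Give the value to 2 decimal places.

2.18 psu

Neutral buoyancy requires −α(T_deep − T_surf) + β(S_deep − S_surf′) = 0.
S_surf′ = S_deep − (α/β)·ΔT = 31.22 − (1.5 × 10⁻⁴/8.1 × 10⁻⁴)·(+4.7) = 30.3496 psu.
Increase required: 30.3496 − 28.17 = 2.1796 psu.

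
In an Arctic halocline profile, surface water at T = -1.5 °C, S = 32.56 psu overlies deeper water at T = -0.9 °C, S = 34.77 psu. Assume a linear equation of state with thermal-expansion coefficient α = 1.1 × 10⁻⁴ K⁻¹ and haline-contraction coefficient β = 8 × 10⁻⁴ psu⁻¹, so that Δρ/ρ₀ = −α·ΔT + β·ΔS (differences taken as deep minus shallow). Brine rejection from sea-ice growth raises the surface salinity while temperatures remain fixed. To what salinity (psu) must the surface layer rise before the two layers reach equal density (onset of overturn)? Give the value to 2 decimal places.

34.69 psu

Neutral buoyancy requires −α(T_deep − T_surf) + β(S_deep − S_surf′) = 0.
S_surf′ = S_deep − (α/β)·ΔT = 34.77 − (1.1 × 10⁻⁴/8 × 10⁻⁴)·(+0.6) = 34.6875 psu.
Increase required: 34.6875 − 32.56 = 2.1275 psu.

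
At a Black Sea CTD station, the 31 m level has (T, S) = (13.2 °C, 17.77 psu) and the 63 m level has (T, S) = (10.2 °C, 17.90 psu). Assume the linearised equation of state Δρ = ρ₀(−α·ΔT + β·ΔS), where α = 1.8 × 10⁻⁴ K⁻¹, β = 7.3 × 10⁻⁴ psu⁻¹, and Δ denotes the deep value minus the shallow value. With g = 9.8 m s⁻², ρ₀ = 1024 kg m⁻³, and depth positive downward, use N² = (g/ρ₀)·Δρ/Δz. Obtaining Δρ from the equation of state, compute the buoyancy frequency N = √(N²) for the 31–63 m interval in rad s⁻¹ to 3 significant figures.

0.0139 rad s⁻¹

ΔT = -3.0 K, ΔS = +0.13 psu (deep − shallow).
Δρ/ρ₀ = −αΔT + βΔS = 5.40 × 10⁻⁴ + 9.49 × 10⁻⁵ = 6.349 × 10⁻⁴, so Δρ ≈ 0.6501 kg m⁻³.
N² = (g/ρ₀)·Δρ/Δz = g·(Δρ/ρ₀)/Δz = 9.8 × 6.349 × 10⁻⁴ / 32 = 1.9444 × 10⁻⁴ s⁻².
N = √(1.9444 × 10⁻⁴) = 0.013944 rad s⁻¹ ≈ 0.0139 rad s⁻¹.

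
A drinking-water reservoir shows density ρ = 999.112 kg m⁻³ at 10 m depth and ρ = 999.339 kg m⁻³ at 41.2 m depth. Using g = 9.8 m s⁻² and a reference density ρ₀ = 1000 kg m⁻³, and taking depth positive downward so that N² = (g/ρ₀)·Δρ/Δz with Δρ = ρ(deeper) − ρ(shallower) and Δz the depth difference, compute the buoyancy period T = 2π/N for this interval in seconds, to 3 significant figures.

744 s

Δρ = 999.339 − 999.112 = 0.227 kg m⁻³ over Δz = 41.2 − 10 = 31.2 m.
N² = (9.8/1000) × (0.227/31.2) = 7.1301 × 10⁻⁵ s⁻².
N = √(7.1301 × 10⁻⁵) = 8.4440 × 10⁻³ rad s⁻¹, so T = 2π/N = 744.10 s ≈ 744 s.
A positive N² confirms static stability across the interval.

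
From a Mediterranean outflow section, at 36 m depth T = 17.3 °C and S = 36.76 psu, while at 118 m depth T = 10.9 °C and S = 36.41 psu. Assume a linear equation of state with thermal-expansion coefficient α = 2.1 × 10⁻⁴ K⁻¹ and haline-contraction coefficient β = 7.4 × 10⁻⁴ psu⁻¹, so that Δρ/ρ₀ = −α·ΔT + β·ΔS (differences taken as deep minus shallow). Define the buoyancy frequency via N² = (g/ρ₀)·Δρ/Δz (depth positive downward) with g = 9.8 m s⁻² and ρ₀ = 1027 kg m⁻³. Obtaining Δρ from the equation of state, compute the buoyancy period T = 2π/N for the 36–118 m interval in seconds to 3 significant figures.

552 s

ΔT = -6.4 K, ΔS = -0.35 psu (deep − shallow).
Δρ/ρ₀ = −αΔT + βΔS = 1.344 × 10⁻³ − 2.59 × 10⁻⁴ = 1.085 × 10⁻³, so Δρ ≈ 1.114 kg m⁻³.
N² = (g/ρ₀)·Δρ/Δz = g·(Δρ/ρ₀)/Δz = 9.8 × 1.085 × 10⁻³ / 82 = 1.2967 × 10⁻⁴ s⁻².
N = √(1.2967 × 10⁻⁴) = 0.011387 rad s⁻¹ → T = 2π/N = 551.79 s ≈ 552 s.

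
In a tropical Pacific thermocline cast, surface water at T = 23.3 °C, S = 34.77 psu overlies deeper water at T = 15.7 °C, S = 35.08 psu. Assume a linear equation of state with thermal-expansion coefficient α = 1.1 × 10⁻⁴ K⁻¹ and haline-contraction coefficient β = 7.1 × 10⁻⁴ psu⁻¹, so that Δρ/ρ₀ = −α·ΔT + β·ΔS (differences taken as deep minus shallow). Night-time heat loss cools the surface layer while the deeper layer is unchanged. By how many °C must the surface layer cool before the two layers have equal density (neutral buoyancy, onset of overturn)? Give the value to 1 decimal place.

9.6 °C

Neutral buoyancy requires Δρ = 0, i.e. −α(T_deep − T_surf′) + β(S_deep − S_surf) = 0.
T_surf′ = T_deep − (β/α)·ΔS = 15.7 − (7.1 × 10⁻⁴/1.1 × 10⁻⁴)·(+0.31) = 13.699 °C.
Cooling required: 23.3 − (13.699) = 9.601 °C.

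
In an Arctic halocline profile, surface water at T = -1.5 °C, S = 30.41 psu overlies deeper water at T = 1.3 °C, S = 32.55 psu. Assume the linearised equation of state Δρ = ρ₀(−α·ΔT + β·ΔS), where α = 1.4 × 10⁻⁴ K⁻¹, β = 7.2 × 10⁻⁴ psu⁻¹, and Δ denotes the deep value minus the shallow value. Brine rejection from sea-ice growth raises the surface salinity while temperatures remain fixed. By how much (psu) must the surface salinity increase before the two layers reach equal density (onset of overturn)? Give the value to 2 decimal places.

Neutral buoyancy requires −α(T_deep − T_surf) + β(S_deep − S_surf′) = 0.
S_surf′ = S_deep − (α/β)·ΔT = 32.55 − (1.4 × 10⁻⁴/7.2 × 10⁻⁴)·(+2.8) = 32.0056 psu.
Increase required: 32.0056 − 30.41 = 1.5956 psu.

1.60 psu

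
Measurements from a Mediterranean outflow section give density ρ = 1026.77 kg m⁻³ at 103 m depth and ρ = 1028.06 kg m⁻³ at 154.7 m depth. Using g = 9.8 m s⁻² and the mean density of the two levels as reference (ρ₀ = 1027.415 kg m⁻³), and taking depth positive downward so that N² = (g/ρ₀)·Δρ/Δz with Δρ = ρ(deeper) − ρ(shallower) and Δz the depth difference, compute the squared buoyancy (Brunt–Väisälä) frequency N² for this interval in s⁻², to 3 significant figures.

Δρ = 1028.06 − 1026.77 = 1.29 kg m⁻³ over Δz = 154.7 − 103 = 51.7 m.
N² = (9.8/1027.415) × (1.29/51.7) = 2.3800 × 10⁻⁴ s⁻² ≈ 2.38 × 10⁻⁴ s⁻².
N² > 0, so the interval is statically stable.

2.38 × 10⁻⁴ s⁻²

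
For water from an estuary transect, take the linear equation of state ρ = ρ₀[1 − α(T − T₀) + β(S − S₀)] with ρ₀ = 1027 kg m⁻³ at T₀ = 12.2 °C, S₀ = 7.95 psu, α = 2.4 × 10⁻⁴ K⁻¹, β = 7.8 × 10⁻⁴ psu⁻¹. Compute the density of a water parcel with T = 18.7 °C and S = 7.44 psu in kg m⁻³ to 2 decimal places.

1024.99 kg m⁻³

T − T₀ = +6.5 K, S − S₀ = -0.51 psu.
Bracket = 1 − α·(+6.5) + β·(-0.51) = 1 + (-1.9578 × 10⁻³) = 0.9980422.
ρ = 1027 × 0.9980422 = 1024.99 kg m⁻³.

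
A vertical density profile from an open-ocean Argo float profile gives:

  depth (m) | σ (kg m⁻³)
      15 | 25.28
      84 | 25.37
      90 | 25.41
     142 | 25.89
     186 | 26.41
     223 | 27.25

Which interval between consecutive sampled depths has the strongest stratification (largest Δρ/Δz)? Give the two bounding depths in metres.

186–223 m

Compute the density gradient over each adjacent pair:
  15–84 m: Δρ/Δz = 0.09/69 = 1.3 × 10⁻³ kg m⁻⁴
  84–90 m: Δρ/Δz = 0.04/6 = 6.7 × 10⁻³ kg m⁻⁴
  90–142 m: Δρ/Δz = 0.48/52 = 9.2 × 10⁻³ kg m⁻⁴
  142–186 m: Δρ/Δz = 0.52/44 = 0.012 kg m⁻⁴
  186–223 m: Δρ/Δz = 0.84/37 = 0.023 kg m⁻⁴
The largest gradient is in the 186–223 m interval — the pycnocline.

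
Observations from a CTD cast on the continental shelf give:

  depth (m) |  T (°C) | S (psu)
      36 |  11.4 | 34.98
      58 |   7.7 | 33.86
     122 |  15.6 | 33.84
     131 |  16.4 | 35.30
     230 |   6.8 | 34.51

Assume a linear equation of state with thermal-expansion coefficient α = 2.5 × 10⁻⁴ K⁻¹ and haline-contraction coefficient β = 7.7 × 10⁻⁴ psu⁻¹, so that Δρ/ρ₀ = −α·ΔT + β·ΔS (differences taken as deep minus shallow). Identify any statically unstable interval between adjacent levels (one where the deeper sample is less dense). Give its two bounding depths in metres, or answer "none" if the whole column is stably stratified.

58–122 m

Evaluate Δρ/ρ₀ = −αΔT + βΔS across each adjacent pair:
  36–58 m: −αΔT+βΔS = −(2.5 × 10⁻⁴)(-3.7)+(7.7 × 10⁻⁴)(-1.12) = 6.3 × 10⁻⁵ → stable
  58–122 m: −αΔT+βΔS = −(2.5 × 10⁻⁴)(+7.9)+(7.7 × 10⁻⁴)(-0.02) = -2.0 × 10⁻³ → UNSTABLE
  122–131 m: −αΔT+βΔS = −(2.5 × 10⁻⁴)(+0.8)+(7.7 × 10⁻⁴)(+1.46) = 9.2 × 10⁻⁴ → stable
  131–230 m: −αΔT+βΔS = −(2.5 × 10⁻⁴)(-9.6)+(7.7 × 10⁻⁴)(-0.79) = 1.8 × 10⁻³ → stable
The 58–122 m interval has Δρ < 0: lighter water underlies denser water.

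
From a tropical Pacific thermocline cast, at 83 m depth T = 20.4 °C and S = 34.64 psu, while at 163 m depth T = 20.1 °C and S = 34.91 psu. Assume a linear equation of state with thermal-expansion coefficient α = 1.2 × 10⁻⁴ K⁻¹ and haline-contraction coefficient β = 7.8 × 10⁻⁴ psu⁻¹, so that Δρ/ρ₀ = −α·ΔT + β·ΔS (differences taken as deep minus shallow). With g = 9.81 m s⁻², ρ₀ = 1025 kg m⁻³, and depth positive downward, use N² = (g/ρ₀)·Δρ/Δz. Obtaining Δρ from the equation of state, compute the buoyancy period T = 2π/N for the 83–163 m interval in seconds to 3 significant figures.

1.14 × 10³ s

ΔT = -0.3 K, ΔS = +0.27 psu (deep − shallow).
Δρ/ρ₀ = −αΔT + βΔS = 3.60 × 10⁻⁵ + 2.106 × 10⁻⁴ = 2.466 × 10⁻⁴, so Δρ ≈ 0.2528 kg m⁻³.
N² = (g/ρ₀)·Δρ/Δz = g·(Δρ/ρ₀)/Δz = 9.81 × 2.466 × 10⁻⁴ / 80 = 3.0239 × 10⁻⁵ s⁻².
N = √(3.0239 × 10⁻⁵) = 5.4990 × 10⁻³ rad s⁻¹ → T = 2π/N = 1.1426 × 10³ s ≈ 1.14 × 10³ s.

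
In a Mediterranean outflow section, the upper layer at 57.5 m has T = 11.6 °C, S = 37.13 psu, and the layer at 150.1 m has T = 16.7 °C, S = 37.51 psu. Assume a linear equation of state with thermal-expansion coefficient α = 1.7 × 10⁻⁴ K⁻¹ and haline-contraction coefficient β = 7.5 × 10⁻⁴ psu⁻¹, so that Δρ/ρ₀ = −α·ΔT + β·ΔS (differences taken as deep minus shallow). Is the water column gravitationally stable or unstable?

ΔT = 16.7 − 11.6 = +5.1 K and ΔS = 37.51 − 37.13 = +0.38 psu (deep − shallow).
−αΔT = -8.67 × 10⁻⁴; βΔS = 2.85 × 10⁻⁴; sum Δρ/ρ₀ = -5.82 × 10⁻⁴.
Δρ/ρ₀ < 0, so Δρ < 0: deeper water is lighter → statically unstable; the column would overturn.

unstable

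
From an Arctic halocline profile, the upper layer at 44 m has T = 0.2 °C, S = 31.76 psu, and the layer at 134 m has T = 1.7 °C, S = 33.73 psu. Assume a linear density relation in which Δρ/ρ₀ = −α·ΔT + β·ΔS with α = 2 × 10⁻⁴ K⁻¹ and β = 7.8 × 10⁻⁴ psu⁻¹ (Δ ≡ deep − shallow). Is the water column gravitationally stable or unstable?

ΔT = 1.7 − 0.2 = +1.5 K and ΔS = 33.73 − 31.76 = +1.97 psu (deep − shallow).
−αΔT = -3.00 × 10⁻⁴; βΔS = 1.5366 × 10⁻³; sum Δρ/ρ₀ = 1.2366 × 10⁻³.
Δρ/ρ₀ > 0, so Δρ > 0: deeper water is denser → statically stable.

stable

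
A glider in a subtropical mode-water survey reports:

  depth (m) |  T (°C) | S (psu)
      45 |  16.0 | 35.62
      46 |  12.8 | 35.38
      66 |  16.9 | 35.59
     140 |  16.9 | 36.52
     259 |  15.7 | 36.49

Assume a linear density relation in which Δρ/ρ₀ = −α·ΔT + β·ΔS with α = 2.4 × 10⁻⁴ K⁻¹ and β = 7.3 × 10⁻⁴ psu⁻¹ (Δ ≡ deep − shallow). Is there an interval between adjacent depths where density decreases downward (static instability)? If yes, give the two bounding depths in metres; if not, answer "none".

46–66 m

Evaluate Δρ/ρ₀ = −αΔT + βΔS across each adjacent pair:
  45–46 m: −αΔT+βΔS = −(2.4 × 10⁻⁴)(-3.2)+(7.3 × 10⁻⁴)(-0.24) = 5.9 × 10⁻⁴ → stable
  46–66 m: −αΔT+βΔS = −(2.4 × 10⁻⁴)(+4.1)+(7.3 × 10⁻⁴)(+0.21) = -8.3 × 10⁻⁴ → UNSTABLE
  66–140 m: −αΔT+βΔS = −(2.4 × 10⁻⁴)(+0.0)+(7.3 × 10⁻⁴)(+0.93) = 6.8 × 10⁻⁴ → stable
  140–259 m: −αΔT+βΔS = −(2.4 × 10⁻⁴)(-1.2)+(7.3 × 10⁻⁴)(-0.03) = 2.7 × 10⁻⁴ → stable
The 46–66 m interval has Δρ < 0: lighter water underlies denser water.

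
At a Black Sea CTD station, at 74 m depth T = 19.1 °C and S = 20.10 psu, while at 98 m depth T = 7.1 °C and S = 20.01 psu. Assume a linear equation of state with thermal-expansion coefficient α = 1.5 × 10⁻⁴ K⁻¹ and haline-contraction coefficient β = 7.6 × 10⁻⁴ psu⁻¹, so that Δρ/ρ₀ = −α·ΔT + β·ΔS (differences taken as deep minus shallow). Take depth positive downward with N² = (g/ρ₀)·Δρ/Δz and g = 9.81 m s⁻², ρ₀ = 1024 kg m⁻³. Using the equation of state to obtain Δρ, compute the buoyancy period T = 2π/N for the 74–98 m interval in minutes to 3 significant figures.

ΔT = -12.0 K, ΔS = -0.09 psu (deep − shallow).
Δρ/ρ₀ = −αΔT + βΔS = 1.80 × 10⁻³ − 6.84 × 10⁻⁵ = 1.7316 × 10⁻³, so Δρ ≈ 1.773 kg m⁻³.
N² = (g/ρ₀)·Δρ/Δz = g·(Δρ/ρ₀)/Δz = 9.81 × 1.7316 × 10⁻³ / 24 = 7.0779 × 10⁻⁴ s⁻².
N = √(7.0779 × 10⁻⁴) = 0.026604 rad s⁻¹ → T = 2π/N = 236.17 s = 3.9362 min ≈ 3.94 min.

3.94 min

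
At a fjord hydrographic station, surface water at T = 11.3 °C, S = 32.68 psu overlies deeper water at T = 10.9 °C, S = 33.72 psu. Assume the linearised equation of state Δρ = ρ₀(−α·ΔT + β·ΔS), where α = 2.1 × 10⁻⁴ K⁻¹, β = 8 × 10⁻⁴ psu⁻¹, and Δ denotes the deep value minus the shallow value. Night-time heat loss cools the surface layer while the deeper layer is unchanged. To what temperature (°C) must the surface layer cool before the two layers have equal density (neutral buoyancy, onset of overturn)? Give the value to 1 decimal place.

Neutral buoyancy requires Δρ = 0, i.e. −α(T_deep − T_surf′) + β(S_deep − S_surf) = 0.
T_surf′ = T_deep − (β/α)·ΔS = 10.9 − (8 × 10⁻⁴/2.1 × 10⁻⁴)·(+1.04) = 6.938 °C.
Cooling required: 11.3 − (6.938) = 4.362 °C.

6.9 °C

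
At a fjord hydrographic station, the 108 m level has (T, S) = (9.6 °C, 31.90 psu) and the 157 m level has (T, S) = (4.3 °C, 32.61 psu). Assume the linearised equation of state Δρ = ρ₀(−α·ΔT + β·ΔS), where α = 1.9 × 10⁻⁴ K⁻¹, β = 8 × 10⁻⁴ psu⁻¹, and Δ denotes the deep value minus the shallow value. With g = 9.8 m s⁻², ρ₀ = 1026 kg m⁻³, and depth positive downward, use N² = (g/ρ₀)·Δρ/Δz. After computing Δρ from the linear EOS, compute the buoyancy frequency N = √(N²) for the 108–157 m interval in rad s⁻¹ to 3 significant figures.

0.0177 rad s⁻¹

ΔT = -5.3 K, ΔS = +0.71 psu (deep − shallow).
Δρ/ρ₀ = −αΔT + βΔS = 1.007 × 10⁻³ + 5.68 × 10⁻⁴ = 1.575 × 10⁻³, so Δρ ≈ 1.616 kg m⁻³.
N² = (g/ρ₀)·Δρ/Δz = g·(Δρ/ρ₀)/Δz = 9.8 × 1.575 × 10⁻³ / 49 = 3.1500 × 10⁻⁴ s⁻².
N = √(3.1500 × 10⁻⁴) = 0.017748 rad s⁻¹ ≈ 0.0177 rad s⁻¹.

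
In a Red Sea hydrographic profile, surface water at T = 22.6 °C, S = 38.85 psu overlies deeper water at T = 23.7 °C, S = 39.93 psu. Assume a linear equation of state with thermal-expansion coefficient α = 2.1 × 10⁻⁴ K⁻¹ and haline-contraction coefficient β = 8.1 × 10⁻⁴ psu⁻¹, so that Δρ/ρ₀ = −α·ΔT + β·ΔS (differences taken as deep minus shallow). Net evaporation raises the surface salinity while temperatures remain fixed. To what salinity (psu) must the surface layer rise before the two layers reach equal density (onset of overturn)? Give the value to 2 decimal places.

39.64 psu

Neutral buoyancy requires −α(T_deep − T_surf) + β(S_deep − S_surf′) = 0.
S_surf′ = S_deep − (α/β)·ΔT = 39.93 − (2.1 × 10⁻⁴/8.1 × 10⁻⁴)·(+1.1) = 39.6448 psu.
Increase required: 39.6448 − 38.85 = 0.7948 psu.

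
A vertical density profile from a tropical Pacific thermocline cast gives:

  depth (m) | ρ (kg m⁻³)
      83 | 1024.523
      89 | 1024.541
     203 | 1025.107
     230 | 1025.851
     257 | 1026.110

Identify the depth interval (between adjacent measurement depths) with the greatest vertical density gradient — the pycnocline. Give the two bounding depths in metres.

Compute the density gradient over each adjacent pair:
  83–89 m: Δρ/Δz = 0.018/6 = 3.0 × 10⁻³ kg m⁻⁴
  89–203 m: Δρ/Δz = 0.566/114 = 5.0 × 10⁻³ kg m⁻⁴
  203–230 m: Δρ/Δz = 0.744/27 = 0.028 kg m⁻⁴
  230–257 m: Δρ/Δz = 0.259/27 = 9.6 × 10⁻³ kg m⁻⁴
The largest gradient is in the 203–230 m interval — the pycnocline.

203–230 m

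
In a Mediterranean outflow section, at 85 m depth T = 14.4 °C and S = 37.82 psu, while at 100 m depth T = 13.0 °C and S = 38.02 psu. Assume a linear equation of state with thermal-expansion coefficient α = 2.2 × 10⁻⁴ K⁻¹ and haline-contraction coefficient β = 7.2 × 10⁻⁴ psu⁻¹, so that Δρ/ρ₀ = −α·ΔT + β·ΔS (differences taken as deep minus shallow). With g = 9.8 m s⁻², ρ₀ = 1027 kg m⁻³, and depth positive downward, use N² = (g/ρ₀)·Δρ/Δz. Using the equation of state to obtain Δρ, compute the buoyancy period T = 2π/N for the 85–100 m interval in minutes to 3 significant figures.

6.09 min

ΔT = -1.4 K, ΔS = +0.20 psu (deep − shallow).
Δρ/ρ₀ = −αΔT + βΔS = 3.08 × 10⁻⁴ + 1.44 × 10⁻⁴ = 4.52 × 10⁻⁴, so Δρ ≈ 0.4642 kg m⁻³.
N² = (g/ρ₀)·Δρ/Δz = g·(Δρ/ρ₀)/Δz = 9.8 × 4.52 × 10⁻⁴ / 15 = 2.9531 × 10⁻⁴ s⁻².
N = √(2.9531 × 10⁻⁴) = 0.017185 rad s⁻¹ → T = 2π/N = 365.62 s = 6.0937 min ≈ 6.09 min.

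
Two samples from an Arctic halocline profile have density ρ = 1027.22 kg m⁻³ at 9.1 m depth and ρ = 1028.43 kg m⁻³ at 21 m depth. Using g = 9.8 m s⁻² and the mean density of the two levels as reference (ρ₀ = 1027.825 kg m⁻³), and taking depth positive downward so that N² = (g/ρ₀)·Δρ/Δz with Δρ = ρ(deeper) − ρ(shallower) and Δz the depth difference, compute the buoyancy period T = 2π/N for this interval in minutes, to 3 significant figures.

Δρ = 1028.43 − 1027.22 = 1.21 kg m⁻³ over Δz = 21 − 9.1 = 11.9 m.
N² = (9.8/1027.825) × (1.21/11.9) = 9.6949 × 10⁻⁴ s⁻².
N = √(9.6949 × 10⁻⁴) = 0.031137 rad s⁻¹, so T = 2π/N = 201.79 s = 3.3632 min ≈ 3.36 min.
A positive N² confirms static stability across the interval.

3.36 min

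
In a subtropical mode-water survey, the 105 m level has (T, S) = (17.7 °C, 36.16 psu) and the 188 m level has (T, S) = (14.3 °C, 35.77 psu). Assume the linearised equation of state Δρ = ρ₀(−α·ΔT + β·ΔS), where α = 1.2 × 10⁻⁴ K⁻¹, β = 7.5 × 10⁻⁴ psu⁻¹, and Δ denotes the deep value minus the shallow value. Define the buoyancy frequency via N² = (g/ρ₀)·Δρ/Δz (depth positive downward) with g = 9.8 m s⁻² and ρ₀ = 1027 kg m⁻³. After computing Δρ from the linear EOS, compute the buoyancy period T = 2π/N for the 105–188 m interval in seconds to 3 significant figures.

ΔT = -3.4 K, ΔS = -0.39 psu (deep − shallow).
Δρ/ρ₀ = −αΔT + βΔS = 4.08 × 10⁻⁴ − 2.925 × 10⁻⁴ = 1.155 × 10⁻⁴, so Δρ ≈ 0.1186 kg m⁻³.
N² = (g/ρ₀)·Δρ/Δz = g·(Δρ/ρ₀)/Δz = 9.8 × 1.155 × 10⁻⁴ / 83 = 1.3637 × 10⁻⁵ s⁻².
N = √(1.3637 × 10⁻⁵) = 3.6928 × 10⁻³ rad s⁻¹ → T = 2π/N = 1.7015 × 10³ s ≈ 1.70 × 10³ s.

1.70 × 10³ s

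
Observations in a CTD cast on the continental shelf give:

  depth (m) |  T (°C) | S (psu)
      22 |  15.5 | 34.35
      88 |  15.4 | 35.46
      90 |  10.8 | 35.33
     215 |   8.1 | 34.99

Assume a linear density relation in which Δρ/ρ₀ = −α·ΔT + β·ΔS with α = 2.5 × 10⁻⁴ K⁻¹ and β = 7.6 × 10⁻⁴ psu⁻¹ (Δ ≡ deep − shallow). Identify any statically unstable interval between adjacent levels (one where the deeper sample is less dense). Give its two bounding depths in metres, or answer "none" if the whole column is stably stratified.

none

Evaluate Δρ/ρ₀ = −αΔT + βΔS across each adjacent pair:
  22–88 m: −αΔT+βΔS = −(2.5 × 10⁻⁴)(-0.1)+(7.6 × 10⁻⁴)(+1.11) = 8.7 × 10⁻⁴ → stable
  88–90 m: −αΔT+βΔS = −(2.5 × 10⁻⁴)(-4.6)+(7.6 × 10⁻⁴)(-0.13) = 1.1 × 10⁻³ → stable
  90–215 m: −αΔT+βΔS = −(2.5 × 10⁻⁴)(-2.7)+(7.6 × 10⁻⁴)(-0.34) = 4.2 × 10⁻⁴ → stable
Every interval has Δρ > 0: the column is stably stratified throughout.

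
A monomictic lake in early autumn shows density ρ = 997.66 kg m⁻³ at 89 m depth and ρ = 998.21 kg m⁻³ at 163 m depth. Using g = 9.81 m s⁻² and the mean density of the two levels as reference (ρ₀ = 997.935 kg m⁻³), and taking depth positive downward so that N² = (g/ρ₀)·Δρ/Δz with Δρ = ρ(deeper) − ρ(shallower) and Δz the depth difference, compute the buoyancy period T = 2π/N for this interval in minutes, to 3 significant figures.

12.3 min

Δρ = 998.21 − 997.66 = 0.55 kg m⁻³ over Δz = 163 − 89 = 74 m.
N² = (9.81/997.935) × (0.55/74) = 7.3063 × 10⁻⁵ s⁻².
N = √(7.3063 × 10⁻⁵) = 8.5477 × 10⁻³ rad s⁻¹, so T = 2π/N = 735.07 s = 12.251 min ≈ 12.3 min.
A positive N² confirms static stability across the interval.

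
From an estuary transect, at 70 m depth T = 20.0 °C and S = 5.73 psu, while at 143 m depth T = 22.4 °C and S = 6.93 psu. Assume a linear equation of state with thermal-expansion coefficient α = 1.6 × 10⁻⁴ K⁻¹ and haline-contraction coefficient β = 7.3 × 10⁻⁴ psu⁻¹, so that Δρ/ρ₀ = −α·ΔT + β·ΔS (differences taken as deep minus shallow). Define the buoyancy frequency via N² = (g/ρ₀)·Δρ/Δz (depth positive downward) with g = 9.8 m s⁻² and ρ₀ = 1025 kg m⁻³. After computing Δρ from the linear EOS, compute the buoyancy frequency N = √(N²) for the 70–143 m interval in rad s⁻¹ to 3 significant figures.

8.13 × 10⁻³ rad s⁻¹

ΔT = +2.4 K, ΔS = +1.20 psu (deep − shallow).
Δρ/ρ₀ = −αΔT + βΔS = -3.84 × 10⁻⁴ + 8.76 × 10⁻⁴ = 4.92 × 10⁻⁴, so Δρ ≈ 0.5043 kg m⁻³.
N² = (g/ρ₀)·Δρ/Δz = g·(Δρ/ρ₀)/Δz = 9.8 × 4.92 × 10⁻⁴ / 73 = 6.6049 × 10⁻⁵ s⁻².
N = √(6.6049 × 10⁻⁵) = 8.1271 × 10⁻³ rad s⁻¹ ≈ 8.13 × 10⁻³ rad s⁻¹.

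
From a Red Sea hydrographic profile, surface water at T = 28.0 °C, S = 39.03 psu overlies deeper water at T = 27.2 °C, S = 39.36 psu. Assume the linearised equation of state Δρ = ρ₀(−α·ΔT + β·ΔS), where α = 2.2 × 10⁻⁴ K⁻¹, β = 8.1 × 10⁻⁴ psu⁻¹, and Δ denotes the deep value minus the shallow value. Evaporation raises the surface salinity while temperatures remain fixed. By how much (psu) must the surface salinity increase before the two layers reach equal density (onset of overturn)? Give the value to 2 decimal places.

Neutral buoyancy requires −α(T_deep − T_surf) + β(S_deep − S_surf′) = 0.
S_surf′ = S_deep − (α/β)·ΔT = 39.36 − (2.2 × 10⁻⁴/8.1 × 10⁻⁴)·(-0.8) = 39.5773 psu.
Increase required: 39.5773 − 39.03 = 0.5473 psu.

0.55 psu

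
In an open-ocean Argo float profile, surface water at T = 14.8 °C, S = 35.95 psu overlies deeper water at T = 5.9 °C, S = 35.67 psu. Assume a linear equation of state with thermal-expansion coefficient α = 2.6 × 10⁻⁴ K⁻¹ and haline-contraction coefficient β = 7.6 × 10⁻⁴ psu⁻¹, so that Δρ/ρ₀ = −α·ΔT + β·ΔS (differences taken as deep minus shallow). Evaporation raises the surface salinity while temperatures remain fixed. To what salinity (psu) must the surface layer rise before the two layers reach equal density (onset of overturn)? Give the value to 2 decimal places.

38.71 psu

Neutral buoyancy requires −α(T_deep − T_surf) + β(S_deep − S_surf′) = 0.
S_surf′ = S_deep − (α/β)·ΔT = 35.67 − (2.6 × 10⁻⁴/7.6 × 10⁻⁴)·(-8.9) = 38.7147 psu.
Increase required: 38.7147 − 35.95 = 2.7647 psu.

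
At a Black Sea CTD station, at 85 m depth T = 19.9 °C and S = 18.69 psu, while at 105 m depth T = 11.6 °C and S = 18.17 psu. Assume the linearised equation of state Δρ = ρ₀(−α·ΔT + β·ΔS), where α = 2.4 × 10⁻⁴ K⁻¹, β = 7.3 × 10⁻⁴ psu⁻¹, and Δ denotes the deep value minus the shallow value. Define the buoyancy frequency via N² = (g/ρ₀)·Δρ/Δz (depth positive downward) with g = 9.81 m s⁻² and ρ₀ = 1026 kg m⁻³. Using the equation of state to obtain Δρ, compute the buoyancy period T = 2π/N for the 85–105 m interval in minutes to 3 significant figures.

3.72 min

ΔT = -8.3 K, ΔS = -0.52 psu (deep − shallow).
Δρ/ρ₀ = −αΔT + βΔS = 1.992 × 10⁻³ − 3.796 × 10⁻⁴ = 1.6124 × 10⁻³, so Δρ ≈ 1.654 kg m⁻³.
N² = (g/ρ₀)·Δρ/Δz = g·(Δρ/ρ₀)/Δz = 9.81 × 1.6124 × 10⁻³ / 20 = 7.9088 × 10⁻⁴ s⁻².
N = √(7.9088 × 10⁻⁴) = 0.028123 rad s⁻¹ → T = 2π/N = 223.42 s = 3.7237 min ≈ 3.72 min.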